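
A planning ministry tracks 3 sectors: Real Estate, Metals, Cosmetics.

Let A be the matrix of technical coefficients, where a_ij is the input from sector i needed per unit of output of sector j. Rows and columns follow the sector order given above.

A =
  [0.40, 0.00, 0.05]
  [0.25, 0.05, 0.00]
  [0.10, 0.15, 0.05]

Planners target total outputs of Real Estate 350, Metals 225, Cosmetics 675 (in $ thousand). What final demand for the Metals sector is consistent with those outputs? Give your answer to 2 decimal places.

d_2 = 126.25

I − A =
  [   0.60     0.00    -0.05]
  [  -0.25     0.95     0.00]
  [  -0.10    -0.15     0.95]
d = (I − A) x:
  d_1 = (+0.60)·350 + (+0.00)·225 + (-0.05)·675 = 176.25
  d_2 = (-0.25)·350 + (+0.95)·225 + (+0.00)·675 = 126.25
  d_3 = (-0.10)·350 + (-0.15)·225 + (+0.95)·675 = 572.50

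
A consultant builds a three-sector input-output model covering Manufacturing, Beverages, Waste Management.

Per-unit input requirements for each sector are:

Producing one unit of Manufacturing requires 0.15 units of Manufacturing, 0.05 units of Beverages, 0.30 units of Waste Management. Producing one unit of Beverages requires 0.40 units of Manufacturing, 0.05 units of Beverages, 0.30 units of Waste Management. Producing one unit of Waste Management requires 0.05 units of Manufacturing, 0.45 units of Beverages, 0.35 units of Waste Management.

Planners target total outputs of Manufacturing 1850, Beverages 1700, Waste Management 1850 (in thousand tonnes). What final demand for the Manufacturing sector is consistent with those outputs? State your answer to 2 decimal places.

d_1 = 800.00

I − A =
  [   0.85    -0.40    -0.05]
  [  -0.05     0.95    -0.45]
  [  -0.30    -0.30     0.65]
d = (I − A) x:
  d_1 = (+0.85)·1850 + (-0.40)·1700 + (-0.05)·1850 = 800.00
  d_2 = (-0.05)·1850 + (+0.95)·1700 + (-0.45)·1850 = 690.00
  d_3 = (-0.30)·1850 + (-0.30)·1700 + (+0.65)·1850 = 137.50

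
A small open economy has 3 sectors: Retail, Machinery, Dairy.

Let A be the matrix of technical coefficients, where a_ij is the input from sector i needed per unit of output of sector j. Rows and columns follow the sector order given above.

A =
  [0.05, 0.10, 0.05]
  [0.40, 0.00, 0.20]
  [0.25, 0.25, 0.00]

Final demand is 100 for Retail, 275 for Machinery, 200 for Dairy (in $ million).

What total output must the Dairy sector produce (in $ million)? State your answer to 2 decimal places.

I − A =
  [   0.95    -0.10    -0.05]
  [  -0.40     1.00    -0.20]
  [  -0.25    -0.25     1.00]
Cofactors of I−A, C_ij = (−1)^(i+j)·(minor ij) (rows/columns in the sector order above):
  C_11 = (1.00)(1.00) − (-0.20)(-0.25) = 0.9500
  C_12 = −[(-0.40)(1.00) − (-0.20)(-0.25)] = 0.4500
  C_13 = (-0.40)(-0.25) − (1.00)(-0.25) = 0.3500
  C_21 = −[(-0.10)(1.00) − (-0.05)(-0.25)] = 0.1125
  C_22 = (0.95)(1.00) − (-0.05)(-0.25) = 0.9375
  C_23 = −[(0.95)(-0.25) − (-0.10)(-0.25)] = 0.2625
  C_31 = (-0.10)(-0.20) − (-0.05)(1.00) = 0.0700
  C_32 = −[(0.95)(-0.20) − (-0.05)(-0.40)] = 0.2100
  C_33 = (0.95)(1.00) − (-0.10)(-0.40) = 0.9100
det(I−A) = Σ_j (I−A)_1j·C_1j = (0.95)(0.9500) + (-0.10)(0.4500) + (-0.05)(0.3500) = 0.8400
adj(I−A) = Cᵀ =
  [ 0.9500   0.1125   0.0700]
  [ 0.4500   0.9375   0.2100]
  [ 0.3500   0.2625   0.9100]
(I − A)⁻¹ = adj(I−A) / det(I−A) ≈
  [   1.1310     0.1339     0.0833]
  [   0.5357     1.1161     0.2500]
  [   0.4167     0.3125     1.0833]
x = (I − A)⁻¹ d = adj(I−A)·d / det(I−A), with det(I−A) = 0.8400:
  x_R = (0.9500·100 + 0.1125·275 + 0.0700·200) / 0.8400 = 139.9375 / 0.8400 ≈ 166.59
  x_M = (0.4500·100 + 0.9375·275 + 0.2100·200) / 0.8400 = 344.8125 / 0.8400 ≈ 410.49
  x_D = (0.3500·100 + 0.2625·275 + 0.9100·200) / 0.8400 = 289.1875 / 0.8400 ≈ 344.27

x_D = 344.27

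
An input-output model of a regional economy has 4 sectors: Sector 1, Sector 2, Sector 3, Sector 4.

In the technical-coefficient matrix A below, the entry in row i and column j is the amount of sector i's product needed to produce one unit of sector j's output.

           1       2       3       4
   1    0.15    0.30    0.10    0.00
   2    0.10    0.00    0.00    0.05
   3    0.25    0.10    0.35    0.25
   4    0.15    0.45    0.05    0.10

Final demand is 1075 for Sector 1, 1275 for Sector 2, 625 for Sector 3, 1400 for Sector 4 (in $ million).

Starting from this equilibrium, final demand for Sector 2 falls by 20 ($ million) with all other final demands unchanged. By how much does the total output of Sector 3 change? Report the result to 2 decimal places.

I − A =
  [   0.85    -0.30    -0.10     0.00]
  [  -0.10     1.00     0.00    -0.05]
  [  -0.25    -0.10     0.65    -0.25]
  [  -0.15    -0.45    -0.05     0.90]
Compute the cofactors C_ij = (−1)^(i+j)·(3×3 minor ij) of I−A; the adjugate is their transpose:
adj(I−A) = Cᵀ =
  [ 0.557625   0.192000   0.088500   0.035250]
  [ 0.062750   0.460375   0.011875   0.028875]
  [ 0.277875   0.250875   0.716625   0.213000]
  [ 0.139750   0.276125   0.060500   0.507000]
det(I−A) = Σ_j (I−A)_1j·C_1j = (0.85)(0.557625) + (-0.30)(0.062750) + (-0.10)(0.277875) + (0.00)(0.139750) = 0.42736875
(I − A)⁻¹ = adj(I−A) / det(I−A) ≈
  [   1.3048     0.4493     0.2071     0.0825]
  [   0.1468     1.0772     0.0278     0.0676]
  [   0.6502     0.5870     1.6768     0.4984]
  [   0.3270     0.6461     0.1416     1.1863]
Δx = (I − A)⁻¹ Δd with Δd having -20 in the Sector 2 component and 0 elsewhere.
So Δx_3 = L_32 · (-20), where L_32 = adj(I−A)_32 / det(I−A) = 0.250875 / 0.42736875.
Δx_3 = 0.250875 × (-20) / 0.42736875 = -5.0175 / 0.42736875 ≈ -11.74.

Δx_3 = -11.74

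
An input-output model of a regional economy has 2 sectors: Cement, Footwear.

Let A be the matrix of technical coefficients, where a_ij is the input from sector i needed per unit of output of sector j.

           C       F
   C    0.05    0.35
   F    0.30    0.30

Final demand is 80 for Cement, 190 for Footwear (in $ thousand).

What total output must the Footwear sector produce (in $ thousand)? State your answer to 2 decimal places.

I − A =
  [   0.95    -0.35]
  [  -0.30     0.70]
det(I−A) = (0.95)(0.70) − (-0.35)(-0.30) = 0.5600
adj(I−A) = [[0.70, 0.35], [0.30, 0.95]]
(I − A)⁻¹ = adj(I−A) / det(I−A) ≈
  [   1.2500     0.6250]
  [   0.5357     1.6964]
x = (I − A)⁻¹ d = adj(I−A)·d / det(I−A), with det(I−A) = 0.5600:
  x_C = (0.70·80 + 0.35·190) / 0.5600 = 122.50 / 0.5600 = 218.75
  x_F = (0.30·80 + 0.95·190) / 0.5600 = 204.50 / 0.5600 ≈ 365.18

x_F = 365.18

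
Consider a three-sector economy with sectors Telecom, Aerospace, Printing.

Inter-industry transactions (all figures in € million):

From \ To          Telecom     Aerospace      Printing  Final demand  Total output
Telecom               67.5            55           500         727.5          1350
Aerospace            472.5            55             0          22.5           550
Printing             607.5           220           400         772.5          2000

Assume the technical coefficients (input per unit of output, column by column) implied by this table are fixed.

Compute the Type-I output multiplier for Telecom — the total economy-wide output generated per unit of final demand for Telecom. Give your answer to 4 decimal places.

Technical coefficients a_ij = z_ij / X_j:
  a_TT = 67.5/1350 = 0.05, a_AT = 472.5/1350 = 0.35, a_PT = 607.5/1350 = 0.45
  a_TA = 55/550 = 0.10, a_AA = 55/550 = 0.10, a_PA = 220/550 = 0.40
  a_TP = 500/2000 = 0.25, a_AP = 0/2000 = 0.00, a_PP = 400/2000 = 0.20
I − A =
  [   0.95    -0.10    -0.25]
  [  -0.35     0.90     0.00]
  [  -0.45    -0.40     0.80]
Cofactors of I−A, C_ij = (−1)^(i+j)·(minor ij) (rows/columns in the sector order above):
  C_11 = (0.90)(0.80) − (0.00)(-0.40) = 0.7200
  C_12 = −[(-0.35)(0.80) − (0.00)(-0.45)] = 0.2800
  C_13 = (-0.35)(-0.40) − (0.90)(-0.45) = 0.5450
  C_21 = −[(-0.10)(0.80) − (-0.25)(-0.40)] = 0.1800
  C_22 = (0.95)(0.80) − (-0.25)(-0.45) = 0.6475
  C_23 = −[(0.95)(-0.40) − (-0.10)(-0.45)] = 0.4250
  C_31 = (-0.10)(0.00) − (-0.25)(0.90) = 0.2250
  C_32 = −[(0.95)(0.00) − (-0.25)(-0.35)] = 0.0875
  C_33 = (0.95)(0.90) − (-0.10)(-0.35) = 0.8200
det(I−A) = Σ_j (I−A)_1j·C_1j = (0.95)(0.7200) + (-0.10)(0.2800) + (-0.25)(0.5450) = 0.51975
adj(I−A) = Cᵀ =
  [ 0.7200   0.1800   0.2250]
  [ 0.2800   0.6475   0.0875]
  [ 0.5450   0.4250   0.8200]
(I − A)⁻¹ = adj(I−A) / det(I−A) ≈
  [   1.38528     0.34632     0.43290]
  [   0.53872     1.24579     0.16835]
  [   1.04858     0.81770     1.57768]
The output multiplier for sector j is the column-j sum of the Leontief inverse (I − A)⁻¹ = adj(I−A) / det(I−A).
Column T of adj(I−A): (0.7200, 0.2800, 0.5450); det(I−A) = 0.51975.
m_T = (0.7200 + 0.2800 + 0.5450) / 0.51975 = 1.545 / 0.51975 ≈ 2.9726.

m_T = 2.9726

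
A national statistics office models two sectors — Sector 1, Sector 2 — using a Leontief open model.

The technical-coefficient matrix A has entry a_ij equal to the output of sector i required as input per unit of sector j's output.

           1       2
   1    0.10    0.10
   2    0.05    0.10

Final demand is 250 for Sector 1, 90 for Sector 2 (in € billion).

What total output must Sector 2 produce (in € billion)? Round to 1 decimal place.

x_2 = 116.1

I − A =
  [   0.90    -0.10]
  [  -0.05     0.90]
det(I−A) = (0.90)(0.90) − (-0.10)(-0.05) = 0.8050
adj(I−A) = [[0.90, 0.10], [0.05, 0.90]]
(I − A)⁻¹ = adj(I−A) / det(I−A) ≈
  [   1.1180     0.1242]
  [   0.0621     1.1180]
x = (I − A)⁻¹ d = adj(I−A)·d / det(I−A), with det(I−A) = 0.8050:
  x_1 = (0.90·250 + 0.10·90) / 0.8050 = 234.00 / 0.8050 ≈ 290.7
  x_2 = (0.05·250 + 0.90·90) / 0.8050 = 93.50 / 0.8050 ≈ 116.1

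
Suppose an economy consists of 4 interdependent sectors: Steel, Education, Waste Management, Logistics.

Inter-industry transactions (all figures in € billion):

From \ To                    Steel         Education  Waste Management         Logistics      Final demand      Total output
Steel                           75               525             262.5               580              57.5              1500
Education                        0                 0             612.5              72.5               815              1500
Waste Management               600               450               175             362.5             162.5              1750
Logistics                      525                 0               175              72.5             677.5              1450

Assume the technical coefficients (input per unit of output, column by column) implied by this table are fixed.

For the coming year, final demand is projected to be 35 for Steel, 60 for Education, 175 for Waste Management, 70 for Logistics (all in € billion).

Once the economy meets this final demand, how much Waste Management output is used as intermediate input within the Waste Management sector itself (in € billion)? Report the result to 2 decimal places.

z_WW = 46.86

Technical coefficients a_ij = z_ij / X_j:
  a_SS = 75/1500 = 0.05, a_ES = 0/1500 = 0.00, a_WS = 600/1500 = 0.40, a_LS = 525/1500 = 0.35
  a_SE = 525/1500 = 0.35, a_EE = 0/1500 = 0.00, a_WE = 450/1500 = 0.30, a_LE = 0/1500 = 0.00
  a_SW = 262.5/1750 = 0.15, a_EW = 612.5/1750 = 0.35, a_WW = 175/1750 = 0.10, a_LW = 175/1750 = 0.10
  a_SL = 580/1450 = 0.40, a_EL = 72.5/1450 = 0.05, a_WL = 362.5/1450 = 0.25, a_LL = 72.5/1450 = 0.05
I − A =
  [   0.95    -0.35    -0.15    -0.40]
  [   0.00     1.00    -0.35    -0.05]
  [  -0.40    -0.30     0.90    -0.25]
  [  -0.35     0.00    -0.10     0.95]
Compute the cofactors C_ij = (−1)^(i+j)·(3×3 minor ij) of I−A; the adjugate is their transpose:
adj(I−A) = Cᵀ =
  [ 0.728750   0.345250   0.300625   0.404125]
  [ 0.181375   0.576375   0.274250   0.178875]
  [ 0.472750   0.392375   0.756375   0.418750]
  [ 0.318250   0.168500   0.190375   0.646250]
det(I−A) = Σ_j (I−A)_1j·C_1j = (0.95)(0.728750) + (-0.35)(0.181375) + (-0.15)(0.472750) + (-0.40)(0.318250) = 0.43061875
(I − A)⁻¹ = adj(I−A) / det(I−A) ≈
  [   1.6923     0.8018     0.6981     0.9385]
  [   0.4212     1.3385     0.6369     0.4154]
  [   1.0978     0.9112     1.7565     0.9724]
  [   0.7391     0.3913     0.4421     1.5007]
First solve x = (I − A)⁻¹ d = adj(I−A)·d / det(I−A); in particular x_W = (0.472750·35 + 0.392375·60 + 0.756375·175 + 0.418750·70) / 0.43061875 = 201.766875 / 0.43061875 ≈ 468.5511.
Intermediate flow from W to W: z_WW = a_WW · x_W = 0.10 × 201.766875 / 0.43061875 = 20.1766875 / 0.43061875 ≈ 46.86.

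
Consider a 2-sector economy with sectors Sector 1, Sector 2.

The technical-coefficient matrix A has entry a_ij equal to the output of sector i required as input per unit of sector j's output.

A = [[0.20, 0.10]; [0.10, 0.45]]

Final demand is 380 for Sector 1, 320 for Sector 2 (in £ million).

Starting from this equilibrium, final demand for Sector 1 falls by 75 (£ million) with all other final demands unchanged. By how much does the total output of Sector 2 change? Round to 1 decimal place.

I − A =
  [   0.80    -0.10]
  [  -0.10     0.55]
det(I−A) = (0.80)(0.55) − (-0.10)(-0.10) = 0.4300
adj(I−A) = [[0.55, 0.10], [0.10, 0.80]]
(I − A)⁻¹ = adj(I−A) / det(I−A) ≈
  [   1.2791     0.2326]
  [   0.2326     1.8605]
Δx = (I − A)⁻¹ Δd with Δd having -75 in the Sector 1 component and 0 elsewhere.
So Δx_2 = L_21 · (-75), where L_21 = adj(I−A)_21 / det(I−A) = 0.10 / 0.4300.
Δx_2 = 0.10 × (-75) / 0.4300 = -7.50 / 0.4300 ≈ -17.4.

Δx_2 = -17.4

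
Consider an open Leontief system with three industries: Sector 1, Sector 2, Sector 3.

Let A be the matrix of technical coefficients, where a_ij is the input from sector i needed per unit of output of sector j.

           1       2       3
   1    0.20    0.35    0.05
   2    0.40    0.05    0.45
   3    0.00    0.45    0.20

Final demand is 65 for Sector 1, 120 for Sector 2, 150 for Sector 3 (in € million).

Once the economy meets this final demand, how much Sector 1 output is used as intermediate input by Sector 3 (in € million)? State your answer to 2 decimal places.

z_13 = 22.75

I − A =
  [   0.80    -0.35    -0.05]
  [  -0.40     0.95    -0.45]
  [   0.00    -0.45     0.80]
Cofactors of I−A, C_ij = (−1)^(i+j)·(minor ij) (rows/columns in the sector order above):
  C_11 = (0.95)(0.80) − (-0.45)(-0.45) = 0.5575
  C_12 = −[(-0.40)(0.80) − (-0.45)(0.00)] = 0.3200
  C_13 = (-0.40)(-0.45) − (0.95)(0.00) = 0.1800
  C_21 = −[(-0.35)(0.80) − (-0.05)(-0.45)] = 0.3025
  C_22 = (0.80)(0.80) − (-0.05)(0.00) = 0.6400
  C_23 = −[(0.80)(-0.45) − (-0.35)(0.00)] = 0.3600
  C_31 = (-0.35)(-0.45) − (-0.05)(0.95) = 0.2050
  C_32 = −[(0.80)(-0.45) − (-0.05)(-0.40)] = 0.3800
  C_33 = (0.80)(0.95) − (-0.35)(-0.40) = 0.6200
det(I−A) = Σ_j (I−A)_1j·C_1j = (0.80)(0.5575) + (-0.35)(0.3200) + (-0.05)(0.1800) = 0.3250
adj(I−A) = Cᵀ =
  [ 0.5575   0.3025   0.2050]
  [ 0.3200   0.6400   0.3800]
  [ 0.1800   0.3600   0.6200]
(I − A)⁻¹ = adj(I−A) / det(I−A) ≈
  [   1.7154     0.9308     0.6308]
  [   0.9846     1.9692     1.1692]
  [   0.5538     1.1077     1.9077]
First solve x = (I − A)⁻¹ d = adj(I−A)·d / det(I−A); in particular x_3 = (0.1800·65 + 0.3600·120 + 0.6200·150) / 0.3250 = 147.90 / 0.3250 ≈ 455.0769.
Intermediate flow from 1 to 3: z_13 = a_13 · x_3 = 0.05 × 147.90 / 0.3250 = 7.395 / 0.3250 ≈ 22.75.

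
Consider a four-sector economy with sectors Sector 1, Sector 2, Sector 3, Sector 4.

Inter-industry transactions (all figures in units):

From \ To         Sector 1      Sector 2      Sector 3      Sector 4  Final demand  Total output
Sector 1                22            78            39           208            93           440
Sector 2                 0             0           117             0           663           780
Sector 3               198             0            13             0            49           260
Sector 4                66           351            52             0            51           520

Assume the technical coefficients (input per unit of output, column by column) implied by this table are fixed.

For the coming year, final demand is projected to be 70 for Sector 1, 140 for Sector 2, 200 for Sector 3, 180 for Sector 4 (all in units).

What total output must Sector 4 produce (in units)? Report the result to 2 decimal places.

x_4 = 448.70

Technical coefficients a_ij = z_ij / X_j:
  a_11 = 22/440 = 0.05, a_21 = 0/440 = 0.00, a_31 = 198/440 = 0.45, a_41 = 66/440 = 0.15
  a_12 = 78/780 = 0.10, a_22 = 0/780 = 0.00, a_32 = 0/780 = 0.00, a_42 = 351/780 = 0.45
  a_13 = 39/260 = 0.15, a_23 = 117/260 = 0.45, a_33 = 13/260 = 0.05, a_43 = 52/260 = 0.20
  a_14 = 208/520 = 0.40, a_24 = 0/520 = 0.00, a_34 = 0/520 = 0.00, a_44 = 0/520 = 0.00
I − A =
  [   0.95    -0.10    -0.15    -0.40]
  [   0.00     1.00    -0.45     0.00]
  [  -0.45     0.00     0.95     0.00]
  [  -0.15    -0.45    -0.20     1.00]
Compute the cofactors C_ij = (−1)^(i+j)·(3×3 minor ij) of I−A; the adjugate is their transpose:
adj(I−A) = Cᵀ =
  [ 0.950000   0.266000   0.356000   0.380000]
  [ 0.202500   0.742000   0.400500   0.081000]
  [ 0.450000   0.126000   0.890000   0.180000]
  [ 0.323625   0.399000   0.411625   0.814750]
det(I−A) = Σ_j (I−A)_1j·C_1j = (0.95)(0.950000) + (-0.10)(0.202500) + (-0.15)(0.450000) + (-0.40)(0.323625) = 0.6853
(I − A)⁻¹ = adj(I−A) / det(I−A) ≈
  [   1.3863     0.3882     0.5195     0.5545]
  [   0.2955     1.0827     0.5844     0.1182]
  [   0.6566     0.1839     1.2987     0.2627]
  [   0.4722     0.5822     0.6006     1.1889]
x = (I − A)⁻¹ d = adj(I−A)·d / det(I−A), with det(I−A) = 0.6853:
  x_1 = (0.950000·70 + 0.266000·140 + 0.356000·200 + 0.380000·180) / 0.6853 = 243.34 / 0.6853 ≈ 355.09
  x_2 = (0.202500·70 + 0.742000·140 + 0.400500·200 + 0.081000·180) / 0.6853 = 212.735 / 0.6853 ≈ 310.43
  x_3 = (0.450000·70 + 0.126000·140 + 0.890000·200 + 0.180000·180) / 0.6853 = 259.54 / 0.6853 ≈ 378.72
  x_4 = (0.323625·70 + 0.399000·140 + 0.411625·200 + 0.814750·180) / 0.6853 = 307.49375 / 0.6853 ≈ 448.70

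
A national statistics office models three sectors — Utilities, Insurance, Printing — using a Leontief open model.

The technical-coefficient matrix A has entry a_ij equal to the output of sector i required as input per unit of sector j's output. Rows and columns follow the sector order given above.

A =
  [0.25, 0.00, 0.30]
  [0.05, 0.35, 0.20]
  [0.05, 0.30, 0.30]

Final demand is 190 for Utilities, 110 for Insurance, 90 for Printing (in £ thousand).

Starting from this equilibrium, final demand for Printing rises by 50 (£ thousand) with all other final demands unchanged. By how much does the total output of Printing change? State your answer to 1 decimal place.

Δx_3 = 86.4

I − A =
  [   0.75     0.00    -0.30]
  [  -0.05     0.65    -0.20]
  [  -0.05    -0.30     0.70]
Cofactors of I−A, C_ij = (−1)^(i+j)·(minor ij) (rows/columns in the sector order above):
  C_11 = (0.65)(0.70) − (-0.20)(-0.30) = 0.3950
  C_12 = −[(-0.05)(0.70) − (-0.20)(-0.05)] = 0.0450
  C_13 = (-0.05)(-0.30) − (0.65)(-0.05) = 0.0475
  C_21 = −[(0.00)(0.70) − (-0.30)(-0.30)] = 0.0900
  C_22 = (0.75)(0.70) − (-0.30)(-0.05) = 0.5100
  C_23 = −[(0.75)(-0.30) − (0.00)(-0.05)] = 0.2250
  C_31 = (0.00)(-0.20) − (-0.30)(0.65) = 0.1950
  C_32 = −[(0.75)(-0.20) − (-0.30)(-0.05)] = 0.1650
  C_33 = (0.75)(0.65) − (0.00)(-0.05) = 0.4875
det(I−A) = Σ_j (I−A)_1j·C_1j = (0.75)(0.3950) + (0.00)(0.0450) + (-0.30)(0.0475) = 0.2820
adj(I−A) = Cᵀ =
  [ 0.3950   0.0900   0.1950]
  [ 0.0450   0.5100   0.1650]
  [ 0.0475   0.2250   0.4875]
(I − A)⁻¹ = adj(I−A) / det(I−A) ≈
  [   1.4007     0.3191     0.6915]
  [   0.1596     1.8085     0.5851]
  [   0.1684     0.7979     1.7287]
Δx = (I − A)⁻¹ Δd with Δd having +50 in the Printing component and 0 elsewhere.
So Δx_3 = L_33 · (+50), where L_33 = adj(I−A)_33 / det(I−A) = 0.4875 / 0.2820.
Δx_3 = 0.4875 × (+50) / 0.2820 = 24.375 / 0.2820 ≈ 86.4.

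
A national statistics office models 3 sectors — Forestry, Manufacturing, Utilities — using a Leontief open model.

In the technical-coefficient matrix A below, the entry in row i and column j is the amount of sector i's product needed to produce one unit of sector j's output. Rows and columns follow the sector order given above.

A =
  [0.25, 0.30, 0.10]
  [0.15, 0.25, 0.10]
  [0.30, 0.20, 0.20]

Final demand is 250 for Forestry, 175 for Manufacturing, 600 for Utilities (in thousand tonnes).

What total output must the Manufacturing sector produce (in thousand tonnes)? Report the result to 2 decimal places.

I − A =
  [   0.75    -0.30    -0.10]
  [  -0.15     0.75    -0.10]
  [  -0.30    -0.20     0.80]
Cofactors of I−A, C_ij = (−1)^(i+j)·(minor ij) (rows/columns in the sector order above):
  C_11 = (0.75)(0.80) − (-0.10)(-0.20) = 0.5800
  C_12 = −[(-0.15)(0.80) − (-0.10)(-0.30)] = 0.1500
  C_13 = (-0.15)(-0.20) − (0.75)(-0.30) = 0.2550
  C_21 = −[(-0.30)(0.80) − (-0.10)(-0.20)] = 0.2600
  C_22 = (0.75)(0.80) − (-0.10)(-0.30) = 0.5700
  C_23 = −[(0.75)(-0.20) − (-0.30)(-0.30)] = 0.2400
  C_31 = (-0.30)(-0.10) − (-0.10)(0.75) = 0.1050
  C_32 = −[(0.75)(-0.10) − (-0.10)(-0.15)] = 0.0900
  C_33 = (0.75)(0.75) − (-0.30)(-0.15) = 0.5175
det(I−A) = Σ_j (I−A)_1j·C_1j = (0.75)(0.5800) + (-0.30)(0.1500) + (-0.10)(0.2550) = 0.3645
adj(I−A) = Cᵀ =
  [ 0.5800   0.2600   0.1050]
  [ 0.1500   0.5700   0.0900]
  [ 0.2550   0.2400   0.5175]
(I − A)⁻¹ = adj(I−A) / det(I−A) ≈
  [   1.5912     0.7133     0.2881]
  [   0.4115     1.5638     0.2469]
  [   0.6996     0.6584     1.4198]
x = (I − A)⁻¹ d = adj(I−A)·d / det(I−A), with det(I−A) = 0.3645:
  x_F = (0.5800·250 + 0.2600·175 + 0.1050·600) / 0.3645 = 253.50 / 0.3645 ≈ 695.47
  x_M = (0.1500·250 + 0.5700·175 + 0.0900·600) / 0.3645 = 191.25 / 0.3645 ≈ 524.69
  x_U = (0.2550·250 + 0.2400·175 + 0.5175·600) / 0.3645 = 416.25 / 0.3645 ≈ 1141.98

x_M = 524.69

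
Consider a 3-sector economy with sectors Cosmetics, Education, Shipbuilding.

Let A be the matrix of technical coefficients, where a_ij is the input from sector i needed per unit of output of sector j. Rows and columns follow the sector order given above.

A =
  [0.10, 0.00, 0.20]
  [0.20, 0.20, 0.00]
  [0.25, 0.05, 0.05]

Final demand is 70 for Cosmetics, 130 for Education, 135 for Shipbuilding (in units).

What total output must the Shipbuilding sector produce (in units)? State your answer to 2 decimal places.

I − A =
  [   0.90     0.00    -0.20]
  [  -0.20     0.80     0.00]
  [  -0.25    -0.05     0.95]
Cofactors of I−A, C_ij = (−1)^(i+j)·(minor ij) (rows/columns in the sector order above):
  C_11 = (0.80)(0.95) − (0.00)(-0.05) = 0.7600
  C_12 = −[(-0.20)(0.95) − (0.00)(-0.25)] = 0.1900
  C_13 = (-0.20)(-0.05) − (0.80)(-0.25) = 0.2100
  C_21 = −[(0.00)(0.95) − (-0.20)(-0.05)] = 0.0100
  C_22 = (0.90)(0.95) − (-0.20)(-0.25) = 0.8050
  C_23 = −[(0.90)(-0.05) − (0.00)(-0.25)] = 0.0450
  C_31 = (0.00)(0.00) − (-0.20)(0.80) = 0.1600
  C_32 = −[(0.90)(0.00) − (-0.20)(-0.20)] = 0.0400
  C_33 = (0.90)(0.80) − (0.00)(-0.20) = 0.7200
det(I−A) = Σ_j (I−A)_1j·C_1j = (0.90)(0.7600) + (0.00)(0.1900) + (-0.20)(0.2100) = 0.6420
adj(I−A) = Cᵀ =
  [ 0.7600   0.0100   0.1600]
  [ 0.1900   0.8050   0.0400]
  [ 0.2100   0.0450   0.7200]
(I − A)⁻¹ = adj(I−A) / det(I−A) ≈
  [   1.1838     0.0156     0.2492]
  [   0.2960     1.2539     0.0623]
  [   0.3271     0.0701     1.1215]
x = (I − A)⁻¹ d = adj(I−A)·d / det(I−A), with det(I−A) = 0.6420:
  x_C = (0.7600·70 + 0.0100·130 + 0.1600·135) / 0.6420 = 76.10 / 0.6420 ≈ 118.54
  x_E = (0.1900·70 + 0.8050·130 + 0.0400·135) / 0.6420 = 123.35 / 0.6420 ≈ 192.13
  x_S = (0.2100·70 + 0.0450·130 + 0.7200·135) / 0.6420 = 117.75 / 0.6420 ≈ 183.41

x_S = 183.41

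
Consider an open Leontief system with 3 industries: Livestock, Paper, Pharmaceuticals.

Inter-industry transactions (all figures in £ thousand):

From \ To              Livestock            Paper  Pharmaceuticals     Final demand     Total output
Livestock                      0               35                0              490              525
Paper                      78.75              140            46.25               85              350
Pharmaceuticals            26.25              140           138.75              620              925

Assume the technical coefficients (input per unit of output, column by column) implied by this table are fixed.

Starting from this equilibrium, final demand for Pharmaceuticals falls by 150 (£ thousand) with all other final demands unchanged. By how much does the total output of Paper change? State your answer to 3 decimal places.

Technical coefficients a_ij = z_ij / X_j:
  a_11 = 0/525 = 0.00, a_21 = 78.75/525 = 0.15, a_31 = 26.25/525 = 0.05
  a_12 = 35/350 = 0.10, a_22 = 140/350 = 0.40, a_32 = 140/350 = 0.40
  a_13 = 0/925 = 0.00, a_23 = 46.25/925 = 0.05, a_33 = 138.75/925 = 0.15
I − A =
  [   1.00    -0.10     0.00]
  [  -0.15     0.60    -0.05]
  [  -0.05    -0.40     0.85]
Cofactors of I−A, C_ij = (−1)^(i+j)·(minor ij) (rows/columns in the sector order above):
  C_11 = (0.60)(0.85) − (-0.05)(-0.40) = 0.4900
  C_12 = −[(-0.15)(0.85) − (-0.05)(-0.05)] = 0.1300
  C_13 = (-0.15)(-0.40) − (0.60)(-0.05) = 0.0900
  C_21 = −[(-0.10)(0.85) − (0.00)(-0.40)] = 0.0850
  C_22 = (1.00)(0.85) − (0.00)(-0.05) = 0.8500
  C_23 = −[(1.00)(-0.40) − (-0.10)(-0.05)] = 0.4050
  C_31 = (-0.10)(-0.05) − (0.00)(0.60) = 0.0050
  C_32 = −[(1.00)(-0.05) − (0.00)(-0.15)] = 0.0500
  C_33 = (1.00)(0.60) − (-0.10)(-0.15) = 0.5850
det(I−A) = Σ_j (I−A)_1j·C_1j = (1.00)(0.4900) + (-0.10)(0.1300) + (0.00)(0.0900) = 0.4770
adj(I−A) = Cᵀ =
  [ 0.4900   0.0850   0.0050]
  [ 0.1300   0.8500   0.0500]
  [ 0.0900   0.4050   0.5850]
(I − A)⁻¹ = adj(I−A) / det(I−A) ≈
  [   1.0273     0.1782     0.0105]
  [   0.2725     1.7820     0.1048]
  [   0.1887     0.8491     1.2264]
Δx = (I − A)⁻¹ Δd with Δd having -150 in the Pharmaceuticals component and 0 elsewhere.
So Δx_2 = L_23 · (-150), where L_23 = adj(I−A)_23 / det(I−A) = 0.0500 / 0.4770.
Δx_2 = 0.0500 × (-150) / 0.4770 = -7.50 / 0.4770 ≈ -15.723.

Δx_2 = -15.723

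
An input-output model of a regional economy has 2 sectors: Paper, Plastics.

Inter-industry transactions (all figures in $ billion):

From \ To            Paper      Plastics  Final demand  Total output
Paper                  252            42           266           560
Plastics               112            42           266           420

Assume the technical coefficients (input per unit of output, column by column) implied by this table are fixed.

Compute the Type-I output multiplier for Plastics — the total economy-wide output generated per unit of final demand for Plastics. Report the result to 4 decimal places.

Technical coefficients a_ij = z_ij / X_j:
  a_11 = 252/560 = 0.45, a_21 = 112/560 = 0.20
  a_12 = 42/420 = 0.10, a_22 = 42/420 = 0.10
I − A =
  [   0.55    -0.10]
  [  -0.20     0.90]
det(I−A) = (0.55)(0.90) − (-0.10)(-0.20) = 0.4750
adj(I−A) = [[0.90, 0.10], [0.20, 0.55]]
(I − A)⁻¹ = adj(I−A) / det(I−A) ≈
  [   1.89474     0.21053]
  [   0.42105     1.15789]
The output multiplier for sector j is the column-j sum of the Leontief inverse (I − A)⁻¹ = adj(I−A) / det(I−A).
Column 2 of adj(I−A): (0.10, 0.55); det(I−A) = 0.4750.
m_2 = (0.10 + 0.55) / 0.4750 = 0.65 / 0.4750 ≈ 1.3684.

m_2 = 1.3684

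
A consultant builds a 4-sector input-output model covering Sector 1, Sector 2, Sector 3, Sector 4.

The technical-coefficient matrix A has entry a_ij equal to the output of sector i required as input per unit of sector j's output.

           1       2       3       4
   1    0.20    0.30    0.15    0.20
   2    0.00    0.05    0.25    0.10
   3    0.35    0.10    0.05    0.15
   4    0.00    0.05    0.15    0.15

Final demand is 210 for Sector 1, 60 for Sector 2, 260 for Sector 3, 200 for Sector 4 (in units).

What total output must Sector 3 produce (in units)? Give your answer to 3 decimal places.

I − A =
  [   0.80    -0.30    -0.15    -0.20]
  [   0.00     0.95    -0.25    -0.10]
  [  -0.35    -0.10     0.95    -0.15]
  [   0.00    -0.05    -0.15     0.85]
Compute the cofactors C_ij = (−1)^(i+j)·(3×3 minor ij) of I−A; the adjugate is their transpose:
adj(I−A) = Cᵀ =
  [ 0.716375   0.261875   0.219625   0.238125]
  [ 0.079625   0.572875   0.182000   0.118250]
  [ 0.280875   0.166750   0.642000   0.199000]
  [ 0.054250   0.063125   0.124000   0.625875]
det(I−A) = Σ_j (I−A)_1j·C_1j = (0.80)(0.716375) + (-0.30)(0.079625) + (-0.15)(0.280875) + (-0.20)(0.054250) = 0.49623125
(I − A)⁻¹ = adj(I−A) / det(I−A) ≈
  [   1.4436     0.5277     0.4426     0.4799]
  [   0.1605     1.1545     0.3668     0.2383]
  [   0.5660     0.3360     1.2938     0.4010]
  [   0.1093     0.1272     0.2499     1.2613]
x = (I − A)⁻¹ d = adj(I−A)·d / det(I−A), with det(I−A) = 0.49623125:
  x_1 = (0.716375·210 + 0.261875·60 + 0.219625·260 + 0.238125·200) / 0.49623125 = 270.87875 / 0.49623125 ≈ 545.872
  x_2 = (0.079625·210 + 0.572875·60 + 0.182000·260 + 0.118250·200) / 0.49623125 = 122.06375 / 0.49623125 ≈ 245.982
  x_3 = (0.280875·210 + 0.166750·60 + 0.642000·260 + 0.199000·200) / 0.49623125 = 275.70875 / 0.49623125 ≈ 555.605
  x_4 = (0.054250·210 + 0.063125·60 + 0.124000·260 + 0.625875·200) / 0.49623125 = 172.595 / 0.49623125 ≈ 347.812

x_3 = 555.605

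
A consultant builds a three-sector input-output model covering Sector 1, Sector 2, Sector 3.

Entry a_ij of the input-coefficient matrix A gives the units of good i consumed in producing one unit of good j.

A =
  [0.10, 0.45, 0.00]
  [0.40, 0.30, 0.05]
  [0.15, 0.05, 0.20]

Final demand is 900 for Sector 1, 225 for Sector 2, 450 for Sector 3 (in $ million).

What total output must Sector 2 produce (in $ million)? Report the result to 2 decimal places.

x_2 = 1346.03

I − A =
  [   0.90    -0.45     0.00]
  [  -0.40     0.70    -0.05]
  [  -0.15    -0.05     0.80]
Cofactors of I−A, C_ij = (−1)^(i+j)·(minor ij) (rows/columns in the sector order above):
  C_11 = (0.70)(0.80) − (-0.05)(-0.05) = 0.5575
  C_12 = −[(-0.40)(0.80) − (-0.05)(-0.15)] = 0.3275
  C_13 = (-0.40)(-0.05) − (0.70)(-0.15) = 0.1250
  C_21 = −[(-0.45)(0.80) − (0.00)(-0.05)] = 0.3600
  C_22 = (0.90)(0.80) − (0.00)(-0.15) = 0.7200
  C_23 = −[(0.90)(-0.05) − (-0.45)(-0.15)] = 0.1125
  C_31 = (-0.45)(-0.05) − (0.00)(0.70) = 0.0225
  C_32 = −[(0.90)(-0.05) − (0.00)(-0.40)] = 0.0450
  C_33 = (0.90)(0.70) − (-0.45)(-0.40) = 0.4500
det(I−A) = Σ_j (I−A)_1j·C_1j = (0.90)(0.5575) + (-0.45)(0.3275) + (0.00)(0.1250) = 0.354375
adj(I−A) = Cᵀ =
  [ 0.5575   0.3600   0.0225]
  [ 0.3275   0.7200   0.0450]
  [ 0.1250   0.1125   0.4500]
(I − A)⁻¹ = adj(I−A) / det(I−A) ≈
  [   1.5732     1.0159     0.0635]
  [   0.9242     2.0317     0.1270]
  [   0.3527     0.3175     1.2698]
x = (I − A)⁻¹ d = adj(I−A)·d / det(I−A), with det(I−A) = 0.354375:
  x_1 = (0.5575·900 + 0.3600·225 + 0.0225·450) / 0.354375 = 592.875 / 0.354375 ≈ 1673.02
  x_2 = (0.3275·900 + 0.7200·225 + 0.0450·450) / 0.354375 = 477.00 / 0.354375 ≈ 1346.03
  x_3 = (0.1250·900 + 0.1125·225 + 0.4500·450) / 0.354375 = 340.3125 / 0.354375 ≈ 960.32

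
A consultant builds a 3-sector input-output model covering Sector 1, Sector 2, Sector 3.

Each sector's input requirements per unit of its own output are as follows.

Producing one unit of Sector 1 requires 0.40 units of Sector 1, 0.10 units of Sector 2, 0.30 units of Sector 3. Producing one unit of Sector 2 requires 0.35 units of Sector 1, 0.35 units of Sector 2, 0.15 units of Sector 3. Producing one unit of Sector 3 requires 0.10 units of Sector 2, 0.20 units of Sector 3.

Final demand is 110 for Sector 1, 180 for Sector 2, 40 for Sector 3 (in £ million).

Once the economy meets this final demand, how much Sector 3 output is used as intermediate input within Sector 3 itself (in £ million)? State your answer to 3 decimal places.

z_33 = 54.745

I − A =
  [   0.60    -0.35     0.00]
  [  -0.10     0.65    -0.10]
  [  -0.30    -0.15     0.80]
Cofactors of I−A, C_ij = (−1)^(i+j)·(minor ij) (rows/columns in the sector order above):
  C_11 = (0.65)(0.80) − (-0.10)(-0.15) = 0.5050
  C_12 = −[(-0.10)(0.80) − (-0.10)(-0.30)] = 0.1100
  C_13 = (-0.10)(-0.15) − (0.65)(-0.30) = 0.2100
  C_21 = −[(-0.35)(0.80) − (0.00)(-0.15)] = 0.2800
  C_22 = (0.60)(0.80) − (0.00)(-0.30) = 0.4800
  C_23 = −[(0.60)(-0.15) − (-0.35)(-0.30)] = 0.1950
  C_31 = (-0.35)(-0.10) − (0.00)(0.65) = 0.0350
  C_32 = −[(0.60)(-0.10) − (0.00)(-0.10)] = 0.0600
  C_33 = (0.60)(0.65) − (-0.35)(-0.10) = 0.3550
det(I−A) = Σ_j (I−A)_1j·C_1j = (0.60)(0.5050) + (-0.35)(0.1100) + (0.00)(0.2100) = 0.2645
adj(I−A) = Cᵀ =
  [ 0.5050   0.2800   0.0350]
  [ 0.1100   0.4800   0.0600]
  [ 0.2100   0.1950   0.3550]
(I − A)⁻¹ = adj(I−A) / det(I−A) ≈
  [   1.9093     1.0586     0.1323]
  [   0.4159     1.8147     0.2268]
  [   0.7940     0.7372     1.3422]
First solve x = (I − A)⁻¹ d = adj(I−A)·d / det(I−A); in particular x_3 = (0.2100·110 + 0.1950·180 + 0.3550·40) / 0.2645 = 72.40 / 0.2645 ≈ 273.72401.
Intermediate flow from 3 to 3: z_33 = a_33 · x_3 = 0.20 × 72.40 / 0.2645 = 14.48 / 0.2645 ≈ 54.745.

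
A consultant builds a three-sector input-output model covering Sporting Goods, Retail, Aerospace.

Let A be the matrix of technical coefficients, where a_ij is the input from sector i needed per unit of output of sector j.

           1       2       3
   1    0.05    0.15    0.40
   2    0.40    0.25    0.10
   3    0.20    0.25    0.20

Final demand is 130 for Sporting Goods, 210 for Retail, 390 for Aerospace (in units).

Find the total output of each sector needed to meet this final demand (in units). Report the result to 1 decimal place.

x_1 = 616.8, x_2 = 724.7, x_3 = 868.2

I − A =
  [   0.95    -0.15    -0.40]
  [  -0.40     0.75    -0.10]
  [  -0.20    -0.25     0.80]
Cofactors of I−A, C_ij = (−1)^(i+j)·(minor ij) (rows/columns in the sector order above):
  C_11 = (0.75)(0.80) − (-0.10)(-0.25) = 0.5750
  C_12 = −[(-0.40)(0.80) − (-0.10)(-0.20)] = 0.3400
  C_13 = (-0.40)(-0.25) − (0.75)(-0.20) = 0.2500
  C_21 = −[(-0.15)(0.80) − (-0.40)(-0.25)] = 0.2200
  C_22 = (0.95)(0.80) − (-0.40)(-0.20) = 0.6800
  C_23 = −[(0.95)(-0.25) − (-0.15)(-0.20)] = 0.2675
  C_31 = (-0.15)(-0.10) − (-0.40)(0.75) = 0.3150
  C_32 = −[(0.95)(-0.10) − (-0.40)(-0.40)] = 0.2550
  C_33 = (0.95)(0.75) − (-0.15)(-0.40) = 0.6525
det(I−A) = Σ_j (I−A)_1j·C_1j = (0.95)(0.5750) + (-0.15)(0.3400) + (-0.40)(0.2500) = 0.39525
adj(I−A) = Cᵀ =
  [ 0.5750   0.2200   0.3150]
  [ 0.3400   0.6800   0.2550]
  [ 0.2500   0.2675   0.6525]
(I − A)⁻¹ = adj(I−A) / det(I−A) ≈
  [   1.4548     0.5566     0.7970]
  [   0.8602     1.7204     0.6452]
  [   0.6325     0.6768     1.6509]
x = (I − A)⁻¹ d = adj(I−A)·d / det(I−A), with det(I−A) = 0.39525:
  x_1 = (0.5750·130 + 0.2200·210 + 0.3150·390) / 0.39525 = 243.80 / 0.39525 ≈ 616.8
  x_2 = (0.3400·130 + 0.6800·210 + 0.2550·390) / 0.39525 = 286.45 / 0.39525 ≈ 724.7
  x_3 = (0.2500·130 + 0.2675·210 + 0.6525·390) / 0.39525 = 343.15 / 0.39525 ≈ 868.2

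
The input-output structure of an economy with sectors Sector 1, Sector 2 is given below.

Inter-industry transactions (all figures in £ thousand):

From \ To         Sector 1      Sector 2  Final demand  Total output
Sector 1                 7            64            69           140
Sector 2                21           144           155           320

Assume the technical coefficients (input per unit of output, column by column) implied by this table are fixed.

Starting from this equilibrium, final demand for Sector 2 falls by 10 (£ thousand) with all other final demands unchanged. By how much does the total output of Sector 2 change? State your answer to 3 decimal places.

Technical coefficients a_ij = z_ij / X_j:
  a_11 = 7/140 = 0.05, a_21 = 21/140 = 0.15
  a_12 = 64/320 = 0.20, a_22 = 144/320 = 0.45
I − A =
  [   0.95    -0.20]
  [  -0.15     0.55]
det(I−A) = (0.95)(0.55) − (-0.20)(-0.15) = 0.4925
adj(I−A) = [[0.55, 0.20], [0.15, 0.95]]
(I − A)⁻¹ = adj(I−A) / det(I−A) ≈
  [   1.1168     0.4061]
  [   0.3046     1.9289]
Δx = (I − A)⁻¹ Δd with Δd having -10 in the Sector 2 component and 0 elsewhere.
So Δx_2 = L_22 · (-10), where L_22 = adj(I−A)_22 / det(I−A) = 0.95 / 0.4925.
Δx_2 = 0.95 × (-10) / 0.4925 = -9.50 / 0.4925 ≈ -19.289.

Δx_2 = -19.289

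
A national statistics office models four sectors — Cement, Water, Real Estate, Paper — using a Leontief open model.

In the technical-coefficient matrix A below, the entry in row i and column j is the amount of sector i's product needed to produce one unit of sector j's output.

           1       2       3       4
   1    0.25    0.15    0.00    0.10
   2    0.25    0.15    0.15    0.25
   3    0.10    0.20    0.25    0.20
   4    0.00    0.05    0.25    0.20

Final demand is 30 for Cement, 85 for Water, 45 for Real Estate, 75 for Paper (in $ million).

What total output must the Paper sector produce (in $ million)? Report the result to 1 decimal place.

I − A =
  [   0.75    -0.15     0.00    -0.10]
  [  -0.25     0.85    -0.15    -0.25]
  [  -0.10    -0.20     0.75    -0.20]
  [   0.00    -0.05    -0.25     0.80]
Compute the cofactors C_ij = (−1)^(i+j)·(3×3 minor ij) of I−A; the adjugate is their transpose:
adj(I−A) = Cᵀ =
  [ 0.420125   0.091250   0.049375   0.093375]
  [ 0.155750   0.410000   0.143125   0.183375]
  [ 0.109250   0.140000   0.469375   0.174750]
  [ 0.043875   0.069375   0.155625   0.425250]
det(I−A) = Σ_j (I−A)_1j·C_1j = (0.75)(0.420125) + (-0.15)(0.155750) + (0.00)(0.109250) + (-0.10)(0.043875) = 0.28734375
(I − A)⁻¹ = adj(I−A) / det(I−A) ≈
  [   1.4621     0.3176     0.1718     0.3250]
  [   0.5420     1.4269     0.4981     0.6382]
  [   0.3802     0.4872     1.6335     0.6082]
  [   0.1527     0.2414     0.5416     1.4799]
x = (I − A)⁻¹ d = adj(I−A)·d / det(I−A), with det(I−A) = 0.28734375:
  x_1 = (0.420125·30 + 0.091250·85 + 0.049375·45 + 0.093375·75) / 0.28734375 = 29.585 / 0.28734375 ≈ 103.0
  x_2 = (0.155750·30 + 0.410000·85 + 0.143125·45 + 0.183375·75) / 0.28734375 = 59.71625 / 0.28734375 ≈ 207.8
  x_3 = (0.109250·30 + 0.140000·85 + 0.469375·45 + 0.174750·75) / 0.28734375 = 49.405625 / 0.28734375 ≈ 171.9
  x_4 = (0.043875·30 + 0.069375·85 + 0.155625·45 + 0.425250·75) / 0.28734375 = 46.11 / 0.28734375 ≈ 160.5

x_4 = 160.5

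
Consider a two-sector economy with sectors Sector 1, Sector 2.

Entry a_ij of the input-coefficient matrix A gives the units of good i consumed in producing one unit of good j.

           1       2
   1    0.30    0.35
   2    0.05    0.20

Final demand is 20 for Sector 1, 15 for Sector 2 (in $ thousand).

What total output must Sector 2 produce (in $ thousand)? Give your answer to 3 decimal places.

I − A =
  [   0.70    -0.35]
  [  -0.05     0.80]
det(I−A) = (0.70)(0.80) − (-0.35)(-0.05) = 0.5425
adj(I−A) = [[0.80, 0.35], [0.05, 0.70]]
(I − A)⁻¹ = adj(I−A) / det(I−A) ≈
  [   1.4747     0.6452]
  [   0.0922     1.2903]
x = (I − A)⁻¹ d = adj(I−A)·d / det(I−A), with det(I−A) = 0.5425:
  x_1 = (0.80·20 + 0.35·15) / 0.5425 = 21.25 / 0.5425 ≈ 39.171
  x_2 = (0.05·20 + 0.70·15) / 0.5425 = 11.50 / 0.5425 ≈ 21.198

x_2 = 21.198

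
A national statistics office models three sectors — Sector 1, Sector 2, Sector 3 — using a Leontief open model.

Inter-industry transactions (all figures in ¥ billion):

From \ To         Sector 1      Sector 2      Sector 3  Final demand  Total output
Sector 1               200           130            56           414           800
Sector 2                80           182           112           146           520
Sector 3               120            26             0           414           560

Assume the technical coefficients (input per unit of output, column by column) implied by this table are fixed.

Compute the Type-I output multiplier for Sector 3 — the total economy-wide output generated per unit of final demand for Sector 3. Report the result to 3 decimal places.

m_3 = 1.687

Technical coefficients a_ij = z_ij / X_j:
  a_11 = 200/800 = 0.25, a_21 = 80/800 = 0.10, a_31 = 120/800 = 0.15
  a_12 = 130/520 = 0.25, a_22 = 182/520 = 0.35, a_32 = 26/520 = 0.05
  a_13 = 56/560 = 0.10, a_23 = 112/560 = 0.20, a_33 = 0/560 = 0.00
I − A =
  [   0.75    -0.25    -0.10]
  [  -0.10     0.65    -0.20]
  [  -0.15    -0.05     1.00]
Cofactors of I−A, C_ij = (−1)^(i+j)·(minor ij) (rows/columns in the sector order above):
  C_11 = (0.65)(1.00) − (-0.20)(-0.05) = 0.6400
  C_12 = −[(-0.10)(1.00) − (-0.20)(-0.15)] = 0.1300
  C_13 = (-0.10)(-0.05) − (0.65)(-0.15) = 0.1025
  C_21 = −[(-0.25)(1.00) − (-0.10)(-0.05)] = 0.2550
  C_22 = (0.75)(1.00) − (-0.10)(-0.15) = 0.7350
  C_23 = −[(0.75)(-0.05) − (-0.25)(-0.15)] = 0.0750
  C_31 = (-0.25)(-0.20) − (-0.10)(0.65) = 0.1150
  C_32 = −[(0.75)(-0.20) − (-0.10)(-0.10)] = 0.1600
  C_33 = (0.75)(0.65) − (-0.25)(-0.10) = 0.4625
det(I−A) = Σ_j (I−A)_1j·C_1j = (0.75)(0.6400) + (-0.25)(0.1300) + (-0.10)(0.1025) = 0.43725
adj(I−A) = Cᵀ =
  [ 0.6400   0.2550   0.1150]
  [ 0.1300   0.7350   0.1600]
  [ 0.1025   0.0750   0.4625]
(I − A)⁻¹ = adj(I−A) / det(I−A) ≈
  [   1.4637     0.5832     0.2630]
  [   0.2973     1.6810     0.3659]
  [   0.2344     0.1715     1.0577]
The output multiplier for sector j is the column-j sum of the Leontief inverse (I − A)⁻¹ = adj(I−A) / det(I−A).
Column 3 of adj(I−A): (0.1150, 0.1600, 0.4625); det(I−A) = 0.43725.
m_3 = (0.1150 + 0.1600 + 0.4625) / 0.43725 = 0.7375 / 0.43725 ≈ 1.687.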